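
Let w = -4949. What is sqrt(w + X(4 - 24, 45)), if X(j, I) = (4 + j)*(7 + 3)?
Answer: I*sqrt(5109) ≈ 71.477*I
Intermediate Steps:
X(j, I) = 40 + 10*j (X(j, I) = (4 + j)*10 = 40 + 10*j)
sqrt(w + X(4 - 24, 45)) = sqrt(-4949 + (40 + 10*(4 - 24))) = sqrt(-4949 + (40 + 10*(-20))) = sqrt(-4949 + (40 - 200)) = sqrt(-4949 - 160) = sqrt(-5109) = I*sqrt(5109)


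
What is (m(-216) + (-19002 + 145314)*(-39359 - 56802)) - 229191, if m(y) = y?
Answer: -12146517639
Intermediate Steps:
(m(-216) + (-19002 + 145314)*(-39359 - 56802)) - 229191 = (-216 + (-19002 + 145314)*(-39359 - 56802)) - 229191 = (-216 + 126312*(-96161)) - 229191 = (-216 - 12146288232) - 229191 = -12146288448 - 229191 = -12146517639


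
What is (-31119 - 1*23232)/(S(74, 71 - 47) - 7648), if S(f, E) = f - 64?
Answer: 18117/2546 ≈ 7.1159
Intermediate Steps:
S(f, E) = -64 + f
(-31119 - 1*23232)/(S(74, 71 - 47) - 7648) = (-31119 - 1*23232)/((-64 + 74) - 7648) = (-31119 - 23232)/(10 - 7648) = -54351/(-7638) = -54351*(-1/7638) = 18117/2546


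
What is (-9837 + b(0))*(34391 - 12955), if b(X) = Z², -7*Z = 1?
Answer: -10332409232/49 ≈ -2.1087e+8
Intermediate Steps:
Z = -⅐ (Z = -⅐*1 = -⅐ ≈ -0.14286)
b(X) = 1/49 (b(X) = (-⅐)² = 1/49)
(-9837 + b(0))*(34391 - 12955) = (-9837 + 1/49)*(34391 - 12955) = -482012/49*21436 = -10332409232/49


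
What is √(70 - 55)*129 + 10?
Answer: 10 + 129*√15 ≈ 509.61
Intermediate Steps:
√(70 - 55)*129 + 10 = √15*129 + 10 = 129*√15 + 10 = 10 + 129*√15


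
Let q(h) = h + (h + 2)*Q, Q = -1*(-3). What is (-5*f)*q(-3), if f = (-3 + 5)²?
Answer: 120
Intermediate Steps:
Q = 3
f = 4 (f = 2² = 4)
q(h) = 6 + 4*h (q(h) = h + (h + 2)*3 = h + (2 + h)*3 = h + (6 + 3*h) = 6 + 4*h)
(-5*f)*q(-3) = (-5*4)*(6 + 4*(-3)) = -20*(6 - 12) = -20*(-6) = 120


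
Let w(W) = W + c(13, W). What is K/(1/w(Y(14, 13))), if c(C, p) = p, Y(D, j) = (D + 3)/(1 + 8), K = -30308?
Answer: -1030472/9 ≈ -1.1450e+5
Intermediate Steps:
Y(D, j) = ⅓ + D/9 (Y(D, j) = (3 + D)/9 = (3 + D)*(⅑) = ⅓ + D/9)
w(W) = 2*W (w(W) = W + W = 2*W)
K/(1/w(Y(14, 13))) = -30308*2*(⅓ + (⅑)*14) = -30308*2*(⅓ + 14/9) = -30308*2*(17/9) = -30308/(1/(34/9)) = -30308/9/34 = -30308*34/9 = -1030472/9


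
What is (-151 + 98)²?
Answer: 2809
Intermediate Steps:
(-151 + 98)² = (-53)² = 2809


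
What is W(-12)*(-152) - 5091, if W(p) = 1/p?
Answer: -15235/3 ≈ -5078.3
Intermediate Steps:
W(-12)*(-152) - 5091 = -152/(-12) - 5091 = -1/12*(-152) - 5091 = 38/3 - 5091 = -15235/3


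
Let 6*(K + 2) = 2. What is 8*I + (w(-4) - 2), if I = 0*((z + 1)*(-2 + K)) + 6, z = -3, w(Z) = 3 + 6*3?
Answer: 67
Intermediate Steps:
K = -5/3 (K = -2 + (⅙)*2 = -2 + ⅓ = -5/3 ≈ -1.6667)
w(Z) = 21 (w(Z) = 3 + 18 = 21)
I = 6 (I = 0*((-3 + 1)*(-2 - 5/3)) + 6 = 0*(-2*(-11/3)) + 6 = 0*(22/3) + 6 = 0 + 6 = 6)
8*I + (w(-4) - 2) = 8*6 + (21 - 2) = 48 + 19 = 67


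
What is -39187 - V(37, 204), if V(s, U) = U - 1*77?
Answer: -39314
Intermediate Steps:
V(s, U) = -77 + U (V(s, U) = U - 77 = -77 + U)
-39187 - V(37, 204) = -39187 - (-77 + 204) = -39187 - 1*127 = -39187 - 127 = -39314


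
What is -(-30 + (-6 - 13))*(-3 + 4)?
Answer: 49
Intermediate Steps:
-(-30 + (-6 - 13))*(-3 + 4) = -(-30 - 19) = -(-49) = -1*(-49) = 49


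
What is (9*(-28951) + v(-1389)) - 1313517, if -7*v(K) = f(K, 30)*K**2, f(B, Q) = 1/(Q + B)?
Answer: -1663583963/1057 ≈ -1.5739e+6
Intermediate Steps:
f(B, Q) = 1/(B + Q)
v(K) = -K**2/(7*(30 + K)) (v(K) = -K**2/(7*(K + 30)) = -K**2/(7*(30 + K)))
(9*(-28951) + v(-1389)) - 1313517 = (9*(-28951) - 1*(-1389)**2/(210 + 7*(-1389))) - 1313517 = (-260559 - 1*1929321/(210 - 9723)) - 1313517 = (-260559 - 1*1929321/(-9513)) - 1313517 = (-260559 - 1*1929321*(-1/9513)) - 1313517 = (-260559 + 214369/1057) - 1313517 = -275196494/1057 - 1313517 = -1663583963/1057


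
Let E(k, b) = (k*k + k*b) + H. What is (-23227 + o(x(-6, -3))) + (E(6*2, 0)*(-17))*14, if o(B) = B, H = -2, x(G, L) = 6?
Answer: -57017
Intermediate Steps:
E(k, b) = -2 + k² + b*k (E(k, b) = (k*k + k*b) - 2 = (k² + b*k) - 2 = -2 + k² + b*k)
(-23227 + o(x(-6, -3))) + (E(6*2, 0)*(-17))*14 = (-23227 + 6) + ((-2 + (6*2)² + 0*(6*2))*(-17))*14 = -23221 + ((-2 + 12² + 0*12)*(-17))*14 = -23221 + ((-2 + 144 + 0)*(-17))*14 = -23221 + (142*(-17))*14 = -23221 - 2414*14 = -23221 - 33796 = -57017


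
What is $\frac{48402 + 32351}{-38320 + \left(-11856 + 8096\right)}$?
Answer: $- \frac{80753}{42080} \approx -1.919$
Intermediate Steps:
$\frac{48402 + 32351}{-38320 + \left(-11856 + 8096\right)} = \frac{80753}{-38320 - 3760} = \frac{80753}{-42080} = 80753 \left(- \frac{1}{42080}\right) = - \frac{80753}{42080}$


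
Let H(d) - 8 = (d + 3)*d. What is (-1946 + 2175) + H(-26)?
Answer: 835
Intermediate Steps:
H(d) = 8 + d*(3 + d) (H(d) = 8 + (d + 3)*d = 8 + (3 + d)*d = 8 + d*(3 + d))
(-1946 + 2175) + H(-26) = (-1946 + 2175) + (8 + (-26)² + 3*(-26)) = 229 + (8 + 676 - 78) = 229 + 606 = 835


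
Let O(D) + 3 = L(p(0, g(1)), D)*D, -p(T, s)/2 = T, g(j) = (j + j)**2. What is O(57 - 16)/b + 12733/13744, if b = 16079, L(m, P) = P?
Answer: 227796339/220989776 ≈ 1.0308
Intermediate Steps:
g(j) = 4*j**2 (g(j) = (2*j)**2 = 4*j**2)
p(T, s) = -2*T
O(D) = -3 + D**2 (O(D) = -3 + D*D = -3 + D**2)
O(57 - 16)/b + 12733/13744 = (-3 + (57 - 16)**2)/16079 + 12733/13744 = (-3 + 41**2)*(1/16079) + 12733*(1/13744) = (-3 + 1681)*(1/16079) + 12733/13744 = 1678*(1/16079) + 12733/13744 = 1678/16079 + 12733/13744 = 227796339/220989776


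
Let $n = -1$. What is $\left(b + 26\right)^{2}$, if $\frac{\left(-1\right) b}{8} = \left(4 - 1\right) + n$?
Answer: $100$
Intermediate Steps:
$b = -16$ ($b = - 8 \left(\left(4 - 1\right) - 1\right) = - 8 \left(3 - 1\right) = \left(-8\right) 2 = -16$)
$\left(b + 26\right)^{2} = \left(-16 + 26\right)^{2} = 10^{2} = 100$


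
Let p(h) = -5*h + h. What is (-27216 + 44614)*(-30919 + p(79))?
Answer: -543426530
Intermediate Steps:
p(h) = -4*h
(-27216 + 44614)*(-30919 + p(79)) = (-27216 + 44614)*(-30919 - 4*79) = 17398*(-30919 - 316) = 17398*(-31235) = -543426530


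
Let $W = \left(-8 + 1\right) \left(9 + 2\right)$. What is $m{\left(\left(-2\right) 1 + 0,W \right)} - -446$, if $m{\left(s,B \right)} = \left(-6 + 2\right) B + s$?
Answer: $752$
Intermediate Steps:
$W = -77$ ($W = \left(-7\right) 11 = -77$)
$m{\left(s,B \right)} = s - 4 B$ ($m{\left(s,B \right)} = - 4 B + s = s - 4 B$)
$m{\left(\left(-2\right) 1 + 0,W \right)} - -446 = \left(\left(\left(-2\right) 1 + 0\right) - -308\right) - -446 = \left(\left(-2 + 0\right) + 308\right) + 446 = \left(-2 + 308\right) + 446 = 306 + 446 = 752$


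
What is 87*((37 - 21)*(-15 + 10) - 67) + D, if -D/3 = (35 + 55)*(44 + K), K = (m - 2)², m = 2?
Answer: -24669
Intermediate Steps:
K = 0 (K = (2 - 2)² = 0² = 0)
D = -11880 (D = -3*(35 + 55)*(44 + 0) = -270*44 = -3*3960 = -11880)
87*((37 - 21)*(-15 + 10) - 67) + D = 87*((37 - 21)*(-15 + 10) - 67) - 11880 = 87*(16*(-5) - 67) - 11880 = 87*(-80 - 67) - 11880 = 87*(-147) - 11880 = -12789 - 11880 = -24669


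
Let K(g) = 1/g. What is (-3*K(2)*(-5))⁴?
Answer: 50625/16 ≈ 3164.1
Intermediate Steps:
(-3*K(2)*(-5))⁴ = (-3/2*(-5))⁴ = (15/2)⁴ = 50625/16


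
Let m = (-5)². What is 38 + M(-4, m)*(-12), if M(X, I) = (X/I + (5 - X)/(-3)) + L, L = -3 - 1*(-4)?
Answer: 1598/25 ≈ 63.920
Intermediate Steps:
m = 25
L = 1 (L = -3 + 4 = 1)
M(X, I) = -⅔ + X/3 + X/I (M(X, I) = (X/I + (5 - X)/(-3)) + 1 = (X/I + (5 - X)*(-⅓)) + 1 = (X/I + (-5/3 + X/3)) + 1 = (-5/3 + X/3 + X/I) + 1 = -⅔ + X/3 + X/I)
38 + M(-4, m)*(-12) = 38 + ((-4 + (⅓)*25*(-2 - 4))/25)*(-12) = 38 + ((-4 + (⅓)*25*(-6))/25)*(-12) = 38 + ((-4 - 50)/25)*(-12) = 38 + ((1/25)*(-54))*(-12) = 38 - 54/25*(-12) = 38 + 648/25 = 1598/25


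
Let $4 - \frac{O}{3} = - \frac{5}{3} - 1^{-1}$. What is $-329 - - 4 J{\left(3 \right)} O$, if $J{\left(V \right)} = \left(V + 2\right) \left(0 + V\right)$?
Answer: $871$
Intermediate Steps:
$O = 20$ ($O = 12 - 3 \left(- \frac{5}{3} - 1^{-1}\right) = 12 - 3 \left(\left(-5\right) \frac{1}{3} - 1\right) = 12 - 3 \left(- \frac{5}{3} - 1\right) = 12 - -8 = 12 + 8 = 20$)
$J{\left(V \right)} = V \left(2 + V\right)$ ($J{\left(V \right)} = \left(2 + V\right) V = V \left(2 + V\right)$)
$-329 - - 4 J{\left(3 \right)} O = -329 - - 4 \cdot 3 \left(2 + 3\right) 20 = -329 - - 4 \cdot 3 \cdot 5 \cdot 20 = -329 - \left(-4\right) 15 \cdot 20 = -329 - \left(-60\right) 20 = -329 - -1200 = -329 + 1200 = 871$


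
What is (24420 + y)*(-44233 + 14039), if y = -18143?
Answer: -189527738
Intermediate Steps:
(24420 + y)*(-44233 + 14039) = (24420 - 18143)*(-44233 + 14039) = 6277*(-30194) = -189527738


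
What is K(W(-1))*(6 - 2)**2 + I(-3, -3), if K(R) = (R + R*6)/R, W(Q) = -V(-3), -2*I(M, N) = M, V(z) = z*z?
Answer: 227/2 ≈ 113.50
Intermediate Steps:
V(z) = z**2
I(M, N) = -M/2
W(Q) = -9 (W(Q) = -1*(-3)**2 = -1*9 = -9)
K(R) = 7 (K(R) = (R + 6*R)/R = (7*R)/R = 7)
K(W(-1))*(6 - 2)**2 + I(-3, -3) = 7*(6 - 2)**2 - 1/2*(-3) = 7*4**2 + 3/2 = 7*16 + 3/2 = 112 + 3/2 = 227/2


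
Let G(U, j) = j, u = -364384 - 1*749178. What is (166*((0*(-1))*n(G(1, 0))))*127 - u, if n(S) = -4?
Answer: 1113562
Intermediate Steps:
u = -1113562 (u = -364384 - 749178 = -1113562)
(166*((0*(-1))*n(G(1, 0))))*127 - u = (166*((0*(-1))*(-4)))*127 - 1*(-1113562) = (166*(0*(-4)))*127 + 1113562 = (166*0)*127 + 1113562 = 0*127 + 1113562 = 0 + 1113562 = 1113562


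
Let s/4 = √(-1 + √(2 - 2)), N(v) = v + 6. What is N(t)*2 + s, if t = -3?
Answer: 6 + 4*I ≈ 6.0 + 4.0*I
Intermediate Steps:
N(v) = 6 + v
s = 4*I (s = 4*√(-1 + √(2 - 2)) = 4*√(-1 + √0) = 4*√(-1 + 0) = 4*√(-1) = 4*I ≈ 4.0*I)
N(t)*2 + s = (6 - 3)*2 + 4*I = 3*2 + 4*I = 6 + 4*I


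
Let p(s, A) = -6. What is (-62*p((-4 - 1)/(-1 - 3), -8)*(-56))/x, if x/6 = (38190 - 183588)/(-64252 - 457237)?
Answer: -905304904/72699 ≈ -12453.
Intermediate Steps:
x = 872388/521489 (x = 6*((38190 - 183588)/(-64252 - 457237)) = 6*(-145398/(-521489)) = 6*(-145398*(-1/521489)) = 6*(145398/521489) = 872388/521489 ≈ 1.6729)
(-62*p((-4 - 1)/(-1 - 3), -8)*(-56))/x = (-62*(-6)*(-56))/(872388/521489) = (372*(-56))*(521489/872388) = -20832*521489/872388 = -905304904/72699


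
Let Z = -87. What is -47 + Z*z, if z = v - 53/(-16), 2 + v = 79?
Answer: -112547/16 ≈ -7034.2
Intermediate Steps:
v = 77 (v = -2 + 79 = 77)
z = 1285/16 (z = 77 - 53/(-16) = 77 - 53*(-1)/16 = 77 - 1*(-53/16) = 77 + 53/16 = 1285/16 ≈ 80.313)
-47 + Z*z = -47 - 87*1285/16 = -47 - 111795/16 = -112547/16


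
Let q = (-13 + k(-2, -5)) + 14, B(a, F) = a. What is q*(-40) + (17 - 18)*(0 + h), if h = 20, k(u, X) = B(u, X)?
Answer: 20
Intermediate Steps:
k(u, X) = u
q = -1 (q = (-13 - 2) + 14 = -15 + 14 = -1)
q*(-40) + (17 - 18)*(0 + h) = -1*(-40) + (17 - 18)*(0 + 20) = 40 - 1*20 = 40 - 20 = 20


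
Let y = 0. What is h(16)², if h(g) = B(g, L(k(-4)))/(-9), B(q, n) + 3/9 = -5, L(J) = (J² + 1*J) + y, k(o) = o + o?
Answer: 256/729 ≈ 0.35117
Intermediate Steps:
k(o) = 2*o
L(J) = J + J² (L(J) = (J² + 1*J) + 0 = (J² + J) + 0 = (J + J²) + 0 = J + J²)
B(q, n) = -16/3 (B(q, n) = -⅓ - 5 = -16/3)
h(g) = 16/27 (h(g) = -16/3/(-9) = -16/3*(-⅑) = 16/27)
h(16)² = (16/27)² = 256/729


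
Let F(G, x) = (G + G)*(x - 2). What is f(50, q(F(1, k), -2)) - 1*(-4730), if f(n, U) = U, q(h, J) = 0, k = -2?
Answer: 4730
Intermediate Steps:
F(G, x) = 2*G*(-2 + x) (F(G, x) = (2*G)*(-2 + x) = 2*G*(-2 + x))
f(50, q(F(1, k), -2)) - 1*(-4730) = 0 - 1*(-4730) = 0 + 4730 = 4730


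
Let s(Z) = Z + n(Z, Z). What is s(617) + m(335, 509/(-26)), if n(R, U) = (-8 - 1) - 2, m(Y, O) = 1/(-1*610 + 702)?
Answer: 55753/92 ≈ 606.01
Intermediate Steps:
m(Y, O) = 1/92 (m(Y, O) = 1/(-610 + 702) = 1/92)
n(R, U) = -11 (n(R, U) = -9 - 2 = -11)
s(Z) = -11 + Z (s(Z) = Z - 11 = -11 + Z)
s(617) + m(335, 509/(-26)) = (-11 + 617) + 1/92 = 606 + 1/92 = 55753/92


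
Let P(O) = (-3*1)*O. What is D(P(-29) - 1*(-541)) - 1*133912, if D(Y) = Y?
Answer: -133284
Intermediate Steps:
P(O) = -3*O
D(P(-29) - 1*(-541)) - 1*133912 = (-3*(-29) - 1*(-541)) - 1*133912 = (87 + 541) - 133912 = 628 - 133912 = -133284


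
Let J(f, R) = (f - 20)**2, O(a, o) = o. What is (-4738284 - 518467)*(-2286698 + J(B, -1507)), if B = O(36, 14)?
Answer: 12020412755162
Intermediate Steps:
B = 14
J(f, R) = (-20 + f)**2
(-4738284 - 518467)*(-2286698 + J(B, -1507)) = (-4738284 - 518467)*(-2286698 + (-20 + 14)**2) = -5256751*(-2286698 + (-6)**2) = -5256751*(-2286698 + 36) = -5256751*(-2286662) = 12020412755162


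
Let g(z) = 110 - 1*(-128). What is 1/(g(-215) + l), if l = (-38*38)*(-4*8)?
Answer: 1/46446 ≈ 2.1530e-5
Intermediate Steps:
g(z) = 238 (g(z) = 110 + 128 = 238)
l = 46208 (l = -1444*(-32) = 46208)
1/(g(-215) + l) = 1/(238 + 46208) = 1/46446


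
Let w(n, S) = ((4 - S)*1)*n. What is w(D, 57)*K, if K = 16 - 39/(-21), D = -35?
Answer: 33125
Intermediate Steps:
w(n, S) = n*(4 - S) (w(n, S) = (4 - S)*n = n*(4 - S))
K = 125/7 (K = 16 - 39*(-1/21) = 16 + 13/7 = 125/7 ≈ 17.857)
w(D, 57)*K = -35*(4 - 1*57)*(125/7) = -35*(4 - 57)*(125/7) = -35*(-53)*(125/7) = 1855*(125/7) = 33125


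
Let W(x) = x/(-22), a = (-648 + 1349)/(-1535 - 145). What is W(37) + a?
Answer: -38791/18480 ≈ -2.0991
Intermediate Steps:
a = -701/1680 (a = 701/(-1680) = 701*(-1/1680) = -701/1680 ≈ -0.41726)
W(x) = -x/22 (W(x) = x*(-1/22) = -x/22)
W(37) + a = -1/22*37 - 701/1680 = -37/22 - 701/1680 = -38791/18480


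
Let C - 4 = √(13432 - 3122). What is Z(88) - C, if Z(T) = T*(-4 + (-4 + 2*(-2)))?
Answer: -1060 - √10310 ≈ -1161.5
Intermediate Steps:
Z(T) = -12*T (Z(T) = T*(-4 + (-4 - 4)) = T*(-4 - 8) = T*(-12) = -12*T)
C = 4 + √10310 (C = 4 + √(13432 - 3122) = 4 + √10310 ≈ 105.54)
Z(88) - C = -12*88 - (4 + √10310) = -1056 + (-4 - √10310) = -1060 - √10310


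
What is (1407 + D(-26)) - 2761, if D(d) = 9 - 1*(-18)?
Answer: -1327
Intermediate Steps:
D(d) = 27 (D(d) = 9 + 18 = 27)
(1407 + D(-26)) - 2761 = (1407 + 27) - 2761 = 1434 - 2761 = -1327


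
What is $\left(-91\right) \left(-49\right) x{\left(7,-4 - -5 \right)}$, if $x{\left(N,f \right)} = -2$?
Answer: $-8918$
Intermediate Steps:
$\left(-91\right) \left(-49\right) x{\left(7,-4 - -5 \right)} = \left(-91\right) \left(-49\right) \left(-2\right) = 4459 \left(-2\right) = -8918$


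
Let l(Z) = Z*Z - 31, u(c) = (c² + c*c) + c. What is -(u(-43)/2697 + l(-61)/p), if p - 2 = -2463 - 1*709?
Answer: -163442/854949 ≈ -0.19117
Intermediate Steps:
u(c) = c + 2*c² (u(c) = (c² + c²) + c = 2*c² + c = c + 2*c²)
p = -3170 (p = 2 + (-2463 - 1*709) = 2 + (-2463 - 709) = 2 - 3172 = -3170)
l(Z) = -31 + Z² (l(Z) = Z² - 31 = -31 + Z²)
-(u(-43)/2697 + l(-61)/p) = -(-43*(1 + 2*(-43))/2697 + (-31 + (-61)²)/(-3170)) = -(-43*(1 - 86)*(1/2697) + (-31 + 3721)*(-1/3170)) = -(-43*(-85)*(1/2697) + 3690*(-1/3170)) = -(3655*(1/2697) - 369/317) = -(3655/2697 - 369/317) = -1*163442/854949 = -163442/854949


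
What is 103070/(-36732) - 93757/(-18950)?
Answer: 186338203/87008925 ≈ 2.1416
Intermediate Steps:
103070/(-36732) - 93757/(-18950) = 103070*(-1/36732) - 93757*(-1/18950) = -51535/18366 + 93757/18950 = 186338203/87008925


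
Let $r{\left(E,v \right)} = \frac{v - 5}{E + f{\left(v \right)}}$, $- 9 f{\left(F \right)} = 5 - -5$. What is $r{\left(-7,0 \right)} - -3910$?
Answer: $\frac{285475}{73} \approx 3910.6$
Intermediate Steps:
$f{\left(F \right)} = - \frac{10}{9}$ ($f{\left(F \right)} = - \frac{5 - -5}{9} = - \frac{5 + 5}{9} = \left(- \frac{1}{9}\right) 10 = - \frac{10}{9}$)
$r{\left(E,v \right)} = \frac{-5 + v}{- \frac{10}{9} + E}$ ($r{\left(E,v \right)} = \frac{v - 5}{E - \frac{10}{9}} = \frac{-5 + v}{- \frac{10}{9} + E}$)
$r{\left(-7,0 \right)} - -3910 = \frac{9 \left(-5 + 0\right)}{-10 + 9 \left(-7\right)} - -3910 = 9 \frac{1}{-10 - 63} \left(-5\right) + 3910 = 9 \frac{1}{-73} \left(-5\right) + 3910 = 9 \left(- \frac{1}{73}\right) \left(-5\right) + 3910 = \frac{45}{73} + 3910 = \frac{285475}{73}$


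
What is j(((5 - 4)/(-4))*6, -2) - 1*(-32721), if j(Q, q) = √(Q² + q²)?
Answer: 65447/2 ≈ 32724.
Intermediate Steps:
j(((5 - 4)/(-4))*6, -2) - 1*(-32721) = √((((5 - 4)/(-4))*6)² + (-2)²) - 1*(-32721) = √((-¼*1*6)² + 4) + 32721 = √((-¼*6)² + 4) + 32721 = √((-3/2)² + 4) + 32721 = √(9/4 + 4) + 32721 = √(25/4) + 32721 = 5/2 + 32721 = 65447/2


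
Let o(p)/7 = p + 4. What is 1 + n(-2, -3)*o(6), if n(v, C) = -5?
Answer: -349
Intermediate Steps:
o(p) = 28 + 7*p (o(p) = 7*(p + 4) = 7*(4 + p) = 28 + 7*p)
1 + n(-2, -3)*o(6) = 1 - 5*(28 + 7*6) = 1 - 5*(28 + 42) = 1 - 5*70 = 1 - 350 = -349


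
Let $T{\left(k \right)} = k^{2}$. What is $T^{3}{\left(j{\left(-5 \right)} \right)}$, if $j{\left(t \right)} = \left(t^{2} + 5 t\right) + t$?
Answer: $15625$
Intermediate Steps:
$j{\left(t \right)} = t^{2} + 6 t$
$T^{3}{\left(j{\left(-5 \right)} \right)} = \left(\left(- 5 \left(6 - 5\right)\right)^{2}\right)^{3} = \left(\left(\left(-5\right) 1\right)^{2}\right)^{3} = \left(\left(-5\right)^{2}\right)^{3} = 25^{3} = 15625$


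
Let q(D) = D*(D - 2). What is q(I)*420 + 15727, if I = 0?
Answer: 15727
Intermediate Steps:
q(D) = D*(-2 + D)
q(I)*420 + 15727 = (0*(-2 + 0))*420 + 15727 = (0*(-2))*420 + 15727 = 0*420 + 15727 = 0 + 15727 = 15727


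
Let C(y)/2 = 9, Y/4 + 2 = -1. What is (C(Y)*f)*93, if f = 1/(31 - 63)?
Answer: -837/16 ≈ -52.313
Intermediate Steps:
Y = -12 (Y = -8 + 4*(-1) = -8 - 4 = -12)
f = -1/32 (f = 1/(-32) = -1/32 ≈ -0.031250)
C(y) = 18 (C(y) = 2*9 = 18)
(C(Y)*f)*93 = (18*(-1/32))*93 = -9/16*93 = -837/16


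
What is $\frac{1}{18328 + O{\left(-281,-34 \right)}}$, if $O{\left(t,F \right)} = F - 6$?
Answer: $\frac{1}{18288} \approx 5.4681 \cdot 10^{-5}$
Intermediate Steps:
$O{\left(t,F \right)} = -6 + F$ ($O{\left(t,F \right)} = F - 6 = -6 + F$)
$\frac{1}{18328 + O{\left(-281,-34 \right)}} = \frac{1}{18328 - 40} = \frac{1}{18288}$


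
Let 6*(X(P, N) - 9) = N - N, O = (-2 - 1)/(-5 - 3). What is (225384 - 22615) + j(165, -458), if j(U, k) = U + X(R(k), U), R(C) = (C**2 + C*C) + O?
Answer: 202943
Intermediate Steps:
O = 3/8 (O = -3/(-8) = -3*(-1/8) = 3/8 ≈ 0.37500)
R(C) = 3/8 + 2*C**2 (R(C) = (C**2 + C*C) + 3/8 = (C**2 + C**2) + 3/8 = 2*C**2 + 3/8 = 3/8 + 2*C**2)
X(P, N) = 9 (X(P, N) = 9 + (N - N)/6 = 9 + (1/6)*0 = 9 + 0 = 9)
j(U, k) = 9 + U (j(U, k) = U + 9 = 9 + U)
(225384 - 22615) + j(165, -458) = (225384 - 22615) + (9 + 165) = 202769 + 174 = 202943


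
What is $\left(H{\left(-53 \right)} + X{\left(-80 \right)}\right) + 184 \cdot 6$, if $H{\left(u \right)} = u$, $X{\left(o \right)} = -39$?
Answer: $1012$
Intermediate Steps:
$\left(H{\left(-53 \right)} + X{\left(-80 \right)}\right) + 184 \cdot 6 = \left(-53 - 39\right) + 184 \cdot 6 = -92 + 1104 = 1012$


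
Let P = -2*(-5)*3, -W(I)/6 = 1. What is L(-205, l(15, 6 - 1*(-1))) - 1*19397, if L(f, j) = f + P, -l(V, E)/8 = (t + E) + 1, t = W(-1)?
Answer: -19572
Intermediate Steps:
W(I) = -6 (W(I) = -6*1 = -6)
t = -6
P = 30 (P = 10*3 = 30)
l(V, E) = 40 - 8*E (l(V, E) = -8*((-6 + E) + 1) = -8*(-5 + E) = 40 - 8*E)
L(f, j) = 30 + f (L(f, j) = f + 30 = 30 + f)
L(-205, l(15, 6 - 1*(-1))) - 1*19397 = (30 - 205) - 1*19397 = -175 - 19397 = -19572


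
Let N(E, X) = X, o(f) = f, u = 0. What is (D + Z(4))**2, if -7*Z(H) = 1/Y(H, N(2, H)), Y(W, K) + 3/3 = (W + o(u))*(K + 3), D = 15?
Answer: 8031556/35721 ≈ 224.84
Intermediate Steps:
Y(W, K) = -1 + W*(3 + K) (Y(W, K) = -1 + (W + 0)*(K + 3) = -1 + W*(3 + K))
Z(H) = -1/(7*(-1 + H**2 + 3*H)) (Z(H) = -1/(7*(-1 + 3*H + H*H)) = -1/(7*(-1 + 3*H + H**2)) = -1/(7*(-1 + H**2 + 3*H)))
(D + Z(4))**2 = (15 - 1/(-7 + 7*4**2 + 21*4))**2 = (15 - 1/(-7 + 7*16 + 84))**2 = (15 - 1/(-7 + 112 + 84))**2 = (15 - 1/189)**2 = (2834/189)**2 = 8031556/35721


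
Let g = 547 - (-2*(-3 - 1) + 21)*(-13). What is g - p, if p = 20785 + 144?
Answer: -20005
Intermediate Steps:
p = 20929
g = 924 (g = 547 - (-2*(-4) + 21)*(-13) = 547 - (8 + 21)*(-13) = 547 - 29*(-13) = 547 - 1*(-377) = 547 + 377 = 924)
g - p = 924 - 1*20929 = 924 - 20929 = -20005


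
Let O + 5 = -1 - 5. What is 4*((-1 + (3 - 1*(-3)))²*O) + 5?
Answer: -1095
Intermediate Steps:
O = -11 (O = -5 + (-1 - 5) = -5 - 6 = -11)
4*((-1 + (3 - 1*(-3)))²*O) + 5 = 4*((-1 + (3 - 1*(-3)))²*(-11)) + 5 = 4*((-1 + (3 + 3))²*(-11)) + 5 = 4*((-1 + 6)²*(-11)) + 5 = 4*(5²*(-11)) + 5 = 4*(25*(-11)) + 5 = 4*(-275) + 5 = -1100 + 5 = -1095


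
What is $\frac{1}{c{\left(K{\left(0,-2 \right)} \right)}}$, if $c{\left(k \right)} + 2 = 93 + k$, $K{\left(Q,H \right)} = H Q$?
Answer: $\frac{1}{91} \approx 0.010989$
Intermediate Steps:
$c{\left(k \right)} = 91 + k$ ($c{\left(k \right)} = -2 + \left(93 + k\right) = 91 + k$)
$\frac{1}{c{\left(K{\left(0,-2 \right)} \right)}} = \frac{1}{91 - 0} = \frac{1}{91 + 0} = \frac{1}{91}$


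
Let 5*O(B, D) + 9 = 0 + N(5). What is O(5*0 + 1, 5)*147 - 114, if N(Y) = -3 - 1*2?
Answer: -2628/5 ≈ -525.60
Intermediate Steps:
N(Y) = -5 (N(Y) = -3 - 2 = -5)
O(B, D) = -14/5 (O(B, D) = -9/5 + (0 - 5)/5 = -9/5 + (1/5)*(-5) = -9/5 - 1 = -14/5)
O(5*0 + 1, 5)*147 - 114 = -14/5*147 - 114 = -2058/5 - 114 = -2628/5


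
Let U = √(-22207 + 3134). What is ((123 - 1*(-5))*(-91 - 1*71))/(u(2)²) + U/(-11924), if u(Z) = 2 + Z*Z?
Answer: -576 - I*√19073/11924 ≈ -576.0 - 0.011582*I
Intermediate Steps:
U = I*√19073 (U = √(-19073) = I*√19073 ≈ 138.1*I)
u(Z) = 2 + Z²
((123 - 1*(-5))*(-91 - 1*71))/(u(2)²) + U/(-11924) = ((123 - 1*(-5))*(-91 - 1*71))/((2 + 2²)²) + (I*√19073)/(-11924) = ((123 + 5)*(-91 - 71))/((2 + 4)²) + (I*√19073)*(-1/11924) = (128*(-162))/(6²) - I*√19073/11924 = -20736/36 - I*√19073/11924 = -20736*1/36 - I*√19073/11924 = -576 - I*√19073/11924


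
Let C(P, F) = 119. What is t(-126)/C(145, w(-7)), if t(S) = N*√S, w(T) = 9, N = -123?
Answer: -369*I*√14/119 ≈ -11.602*I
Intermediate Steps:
t(S) = -123*√S
t(-126)/C(145, w(-7)) = -369*I*√14/119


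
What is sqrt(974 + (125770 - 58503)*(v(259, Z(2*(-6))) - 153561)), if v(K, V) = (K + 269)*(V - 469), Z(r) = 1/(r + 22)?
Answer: I*sqrt(674587421485)/5 ≈ 1.6427e+5*I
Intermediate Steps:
Z(r) = 1/(22 + r)
v(K, V) = (-469 + V)*(269 + K) (v(K, V) = (269 + K)*(-469 + V) = (-469 + V)*(269 + K))
sqrt(974 + (125770 - 58503)*(v(259, Z(2*(-6))) - 153561)) = sqrt(974 + (125770 - 58503)*((-126161 - 469*259 + 269/(22 + 2*(-6)) + 259/(22 + 2*(-6))) - 153561)) = sqrt(974 + 67267*((-126161 - 121471 + 269/(22 - 12) + 259/(22 - 12)) - 153561)) = sqrt(974 + 67267*((-126161 - 121471 + 269/10 + 259/10) - 153561)) = sqrt(974 + 67267*(-1237896/5 - 153561)) = sqrt(974 + 67267*(-2005701/5)) = sqrt(974 - 134917489167/5) = sqrt(-134917484297/5) = I*sqrt(674587421485)/5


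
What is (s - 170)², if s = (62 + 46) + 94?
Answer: 1024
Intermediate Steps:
s = 202 (s = 108 + 94 = 202)
(s - 170)² = (202 - 170)² = 32² = 1024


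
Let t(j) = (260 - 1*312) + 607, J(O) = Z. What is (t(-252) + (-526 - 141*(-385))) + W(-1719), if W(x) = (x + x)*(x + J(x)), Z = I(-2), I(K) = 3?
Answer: 5953922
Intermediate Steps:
Z = 3
J(O) = 3
W(x) = 2*x*(3 + x) (W(x) = (x + x)*(x + 3) = (2*x)*(3 + x) = 2*x*(3 + x))
t(j) = 555 (t(j) = (260 - 312) + 607 = -52 + 607 = 555)
(t(-252) + (-526 - 141*(-385))) + W(-1719) = (555 + (-526 - 141*(-385))) + 2*(-1719)*(3 - 1719) = (555 + (-526 + 54285)) + 2*(-1719)*(-1716) = (555 + 53759) + 5899608 = 54314 + 5899608 = 5953922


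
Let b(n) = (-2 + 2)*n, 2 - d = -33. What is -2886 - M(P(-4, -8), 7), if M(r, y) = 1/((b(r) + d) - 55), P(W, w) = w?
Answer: -57719/20 ≈ -2885.9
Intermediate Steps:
d = 35 (d = 2 - 1*(-33) = 2 + 33 = 35)
b(n) = 0 (b(n) = 0*n = 0)
M(r, y) = -1/20 (M(r, y) = 1/((0 + 35) - 55) = 1/(35 - 55) = 1/(-20) = -1/20)
-2886 - M(P(-4, -8), 7) = -2886 - 1*(-1/20) = -2886 + 1/20 = -57719/20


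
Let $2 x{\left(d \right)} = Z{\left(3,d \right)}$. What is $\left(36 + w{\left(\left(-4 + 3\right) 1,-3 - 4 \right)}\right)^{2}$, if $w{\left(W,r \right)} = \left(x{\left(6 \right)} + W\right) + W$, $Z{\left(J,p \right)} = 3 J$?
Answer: $\frac{5929}{4} \approx 1482.3$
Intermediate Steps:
$x{\left(d \right)} = \frac{9}{2}$ ($x{\left(d \right)} = \frac{3 \cdot 3}{2} = \frac{1}{2} \cdot 9 = \frac{9}{2}$)
$w{\left(W,r \right)} = \frac{9}{2} + 2 W$ ($w{\left(W,r \right)} = \left(\frac{9}{2} + W\right) + W = \frac{9}{2} + 2 W$)
$\left(36 + w{\left(\left(-4 + 3\right) 1,-3 - 4 \right)}\right)^{2} = \left(36 + \left(\frac{9}{2} + 2 \left(-4 + 3\right) 1\right)\right)^{2} = \left(36 + \left(\frac{9}{2} + 2 \left(\left(-1\right) 1\right)\right)\right)^{2} = \left(36 + \left(\frac{9}{2} + 2 \left(-1\right)\right)\right)^{2} = \left(36 + \left(\frac{9}{2} - 2\right)\right)^{2} = \left(36 + \frac{5}{2}\right)^{2} = \left(\frac{77}{2}\right)^{2} = \frac{5929}{4}$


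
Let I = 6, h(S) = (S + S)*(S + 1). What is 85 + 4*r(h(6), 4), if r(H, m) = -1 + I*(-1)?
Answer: 57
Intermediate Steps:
h(S) = 2*S*(1 + S) (h(S) = (2*S)*(1 + S) = 2*S*(1 + S))
r(H, m) = -7 (r(H, m) = -1 + 6*(-1) = -1 - 6 = -7)
85 + 4*r(h(6), 4) = 85 + 4*(-7) = 85 - 28 = 57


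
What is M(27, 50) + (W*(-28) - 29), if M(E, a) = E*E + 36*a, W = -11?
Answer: 2808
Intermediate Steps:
M(E, a) = E² + 36*a
M(27, 50) + (W*(-28) - 29) = (27² + 36*50) + (-11*(-28) - 29) = (729 + 1800) + (308 - 29) = 2529 + 279 = 2808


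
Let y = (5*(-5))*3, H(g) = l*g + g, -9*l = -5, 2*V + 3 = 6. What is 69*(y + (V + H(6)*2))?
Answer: -7567/2 ≈ -3783.5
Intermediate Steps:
V = 3/2 (V = -3/2 + (½)*6 = -3/2 + 3 = 3/2 ≈ 1.5000)
l = 5/9 (l = -⅑*(-5) = 5/9 ≈ 0.55556)
H(g) = 14*g/9 (H(g) = 5*g/9 + g = 14*g/9)
y = -75 (y = -25*3 = -75)
69*(y + (V + H(6)*2)) = 69*(-75 + (3/2 + ((14/9)*6)*2)) = 69*(-75 + (3/2 + (28/3)*2)) = 69*(-75 + (3/2 + 56/3)) = 69*(-75 + 121/6) = 69*(-329/6) = -7567/2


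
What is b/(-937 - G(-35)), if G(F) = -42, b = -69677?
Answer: 69677/895 ≈ 77.851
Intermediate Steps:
b/(-937 - G(-35)) = -69677/(-937 - 1*(-42)) = -69677/(-937 + 42) = -69677/(-895) = -69677*(-1/895) = 69677/895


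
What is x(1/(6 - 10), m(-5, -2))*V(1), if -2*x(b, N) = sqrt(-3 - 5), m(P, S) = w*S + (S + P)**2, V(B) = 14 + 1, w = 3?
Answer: -15*I*sqrt(2) ≈ -21.213*I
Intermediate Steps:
V(B) = 15
m(P, S) = (P + S)**2 + 3*S (m(P, S) = 3*S + (S + P)**2 = 3*S + (P + S)**2 = (P + S)**2 + 3*S)
x(b, N) = -I*sqrt(2) (x(b, N) = -sqrt(-3 - 5)/2 = -I*sqrt(2))
x(1/(6 - 10), m(-5, -2))*V(1) = -I*sqrt(2)*15 = -15*I*sqrt(2)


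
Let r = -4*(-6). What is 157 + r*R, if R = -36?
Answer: -707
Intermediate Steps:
r = 24
157 + r*R = 157 + 24*(-36) = 157 - 864 = -707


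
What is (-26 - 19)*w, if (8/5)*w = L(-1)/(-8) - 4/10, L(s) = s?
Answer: 495/64 ≈ 7.7344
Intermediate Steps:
w = -11/64 (w = 5*(-1/(-8) - 4/10)/8 = 5*(-1*(-1/8) - 4*1/10)/8 = 5*(1/8 - 2/5)/8 = (5/8)*(-11/40) = -11/64 ≈ -0.17188)
(-26 - 19)*w = (-26 - 19)*(-11/64) = -45*(-11/64) = 495/64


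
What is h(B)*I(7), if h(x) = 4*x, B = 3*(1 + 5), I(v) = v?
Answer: 504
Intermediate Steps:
B = 18 (B = 3*6 = 18)
h(B)*I(7) = (4*18)*7 = 72*7 = 504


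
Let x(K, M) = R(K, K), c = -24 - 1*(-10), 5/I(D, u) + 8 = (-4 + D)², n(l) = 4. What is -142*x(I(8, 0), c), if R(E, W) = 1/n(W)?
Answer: -71/2 ≈ -35.500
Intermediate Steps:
I(D, u) = 5/(-8 + (-4 + D)²)
c = -14 (c = -24 + 10 = -14)
R(E, W) = ¼ (R(E, W) = 1/4 = ¼)
x(K, M) = ¼
-142*x(I(8, 0), c) = -142*¼ = -71/2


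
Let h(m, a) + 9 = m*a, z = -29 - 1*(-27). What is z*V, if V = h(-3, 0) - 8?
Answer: 34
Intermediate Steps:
z = -2 (z = -29 + 27 = -2)
h(m, a) = -9 + a*m (h(m, a) = -9 + m*a = -9 + a*m)
V = -17 (V = (-9 + 0*(-3)) - 8 = (-9 + 0) - 8 = -9 - 8 = -17)
z*V = -2*(-17) = 34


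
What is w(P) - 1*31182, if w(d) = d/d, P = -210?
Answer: -31181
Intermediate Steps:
w(d) = 1
w(P) - 1*31182 = 1 - 1*31182 = 1 - 31182 = -31181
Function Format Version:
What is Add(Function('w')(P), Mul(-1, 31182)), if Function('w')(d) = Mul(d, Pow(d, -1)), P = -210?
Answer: -31181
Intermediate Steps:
Function('w')(d) = 1
Add(Function('w')(P), Mul(-1, 31182)) = Add(1, Mul(-1, 31182)) = Add(1, -31182) = -31181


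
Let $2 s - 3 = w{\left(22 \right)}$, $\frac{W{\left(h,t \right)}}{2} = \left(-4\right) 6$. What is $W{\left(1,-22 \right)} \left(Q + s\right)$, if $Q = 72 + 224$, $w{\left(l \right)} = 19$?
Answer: $-14736$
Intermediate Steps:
$W{\left(h,t \right)} = -48$ ($W{\left(h,t \right)} = 2 \left(\left(-4\right) 6\right) = 2 \left(-24\right) = -48$)
$s = 11$ ($s = \frac{3}{2} + \frac{1}{2} \cdot 19 = \frac{3}{2} + \frac{19}{2} = 11$)
$Q = 296$
$W{\left(1,-22 \right)} \left(Q + s\right) = - 48 \left(296 + 11\right) = \left(-48\right) 307 = -14736$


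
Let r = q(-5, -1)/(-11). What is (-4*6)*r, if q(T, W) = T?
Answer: -120/11 ≈ -10.909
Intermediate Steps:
r = 5/11 (r = -5/(-11) = -5*(-1/11) = 5/11 ≈ 0.45455)
(-4*6)*r = -4*6*(5/11) = -1*24*(5/11) = -24*5/11 = -120/11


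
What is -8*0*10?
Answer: 0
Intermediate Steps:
-8*0*10 = 0*10 = 0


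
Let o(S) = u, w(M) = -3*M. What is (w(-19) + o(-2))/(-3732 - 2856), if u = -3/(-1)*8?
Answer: -3/244 ≈ -0.012295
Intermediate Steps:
u = 24 (u = -3*(-1)*8 = 3*8 = 24)
o(S) = 24
(w(-19) + o(-2))/(-3732 - 2856) = (-3*(-19) + 24)/(-3732 - 2856) = (57 + 24)/(-6588) = 81*(-1/6588) = -3/244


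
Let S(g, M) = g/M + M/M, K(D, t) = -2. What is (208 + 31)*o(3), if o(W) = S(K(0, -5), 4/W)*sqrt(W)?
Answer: -239*sqrt(3)/2 ≈ -206.98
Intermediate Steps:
S(g, M) = 1 + g/M (S(g, M) = g/M + 1 = 1 + g/M)
o(W) = W**(3/2)*(-2 + 4/W)/4 (o(W) = ((4/W - 2)/((4/W)))*sqrt(W) = ((W/4)*(-2 + 4/W))*sqrt(W) = (W*(-2 + 4/W)/4)*sqrt(W) = W**(3/2)*(-2 + 4/W)/4)
(208 + 31)*o(3) = (208 + 31)*(sqrt(3)*(2 - 1*3)/2) = 239*(sqrt(3)*(2 - 3)/2) = 239*((1/2)*sqrt(3)*(-1)) = 239*(-sqrt(3)/2) = -239*sqrt(3)/2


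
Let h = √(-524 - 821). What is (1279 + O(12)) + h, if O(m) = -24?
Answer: 1255 + I*√1345 ≈ 1255.0 + 36.674*I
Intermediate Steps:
h = I*√1345 (h = √(-1345) = I*√1345 ≈ 36.674*I)
(1279 + O(12)) + h = (1279 - 24) + I*√1345 = 1255 + I*√1345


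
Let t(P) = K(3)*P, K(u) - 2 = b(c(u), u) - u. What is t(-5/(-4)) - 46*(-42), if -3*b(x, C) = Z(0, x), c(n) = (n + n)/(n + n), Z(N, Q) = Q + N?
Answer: 5791/3 ≈ 1930.3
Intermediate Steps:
Z(N, Q) = N + Q
c(n) = 1 (c(n) = (2*n)/((2*n)) = (2*n)*(1/(2*n)) = 1)
b(x, C) = -x/3 (b(x, C) = -(0 + x)/3 = -x/3)
K(u) = 5/3 - u (K(u) = 2 + (-⅓*1 - u) = 2 + (-⅓ - u) = 5/3 - u)
t(P) = -4*P/3 (t(P) = (5/3 - 1*3)*P = (5/3 - 3)*P = -4*P/3)
t(-5/(-4)) - 46*(-42) = -(-20)/(3*(-4)) - 46*(-42) = -(-20)*(-1)/(3*4) + 1932 = -4/3*5/4 + 1932 = -5/3 + 1932 = 5791/3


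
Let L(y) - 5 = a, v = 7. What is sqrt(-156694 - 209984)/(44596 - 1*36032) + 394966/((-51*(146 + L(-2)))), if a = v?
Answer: -197483/4029 + 3*I*sqrt(40742)/8564 ≈ -49.015 + 0.070708*I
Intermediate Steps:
a = 7
L(y) = 12 (L(y) = 5 + 7 = 12)
sqrt(-156694 - 209984)/(44596 - 1*36032) + 394966/((-51*(146 + L(-2)))) = sqrt(-156694 - 209984)/(44596 - 1*36032) + 394966/((-51*(146 + 12))) = sqrt(-366678)/(44596 - 36032) + 394966/((-51*158)) = (3*I*sqrt(40742))/8564 + 394966/(-8058) = (3*I*sqrt(40742))*(1/8564) + 394966*(-1/8058) = 3*I*sqrt(40742)/8564 - 197483/4029 = -197483/4029 + 3*I*sqrt(40742)/8564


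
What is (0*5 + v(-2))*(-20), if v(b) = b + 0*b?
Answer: 40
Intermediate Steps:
v(b) = b (v(b) = b + 0 = b)
(0*5 + v(-2))*(-20) = (0*5 - 2)*(-20) = (0 - 2)*(-20) = -2*(-20) = 40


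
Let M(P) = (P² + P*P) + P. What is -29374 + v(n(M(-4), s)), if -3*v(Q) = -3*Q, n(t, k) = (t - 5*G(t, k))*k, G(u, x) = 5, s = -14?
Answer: -29416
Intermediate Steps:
M(P) = P + 2*P² (M(P) = (P² + P²) + P = 2*P² + P = P + 2*P²)
n(t, k) = k*(-25 + t) (n(t, k) = (t - 5*5)*k = (t - 25)*k = (-25 + t)*k = k*(-25 + t))
v(Q) = Q (v(Q) = -(-1)*Q = Q)
-29374 + v(n(M(-4), s)) = -29374 - 14*(-25 - 4*(1 + 2*(-4))) = -29374 - 14*(-25 - 4*(1 - 8)) = -29374 - 14*(-25 - 4*(-7)) = -29374 - 14*(-25 + 28) = -29374 - 14*3 = -29374 - 42 = -29416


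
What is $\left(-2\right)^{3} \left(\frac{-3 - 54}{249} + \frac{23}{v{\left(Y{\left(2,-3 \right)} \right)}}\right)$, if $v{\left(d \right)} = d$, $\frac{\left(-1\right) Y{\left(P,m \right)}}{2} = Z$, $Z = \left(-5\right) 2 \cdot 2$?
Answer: $- \frac{1149}{415} \approx -2.7687$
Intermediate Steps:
$Z = -20$ ($Z = \left(-10\right) 2 = -20$)
$Y{\left(P,m \right)} = 40$ ($Y{\left(P,m \right)} = \left(-2\right) \left(-20\right) = 40$)
$\left(-2\right)^{3} \left(\frac{-3 - 54}{249} + \frac{23}{v{\left(Y{\left(2,-3 \right)} \right)}}\right) = \left(-2\right)^{3} \left(\frac{-3 - 54}{249} + \frac{23}{40}\right) = - 8 \left(\left(-3 - 54\right) \frac{1}{249} + 23 \cdot \frac{1}{40}\right) = - 8 \left(\left(-57\right) \frac{1}{249} + \frac{23}{40}\right) = - 8 \left(- \frac{19}{83} + \frac{23}{40}\right) = \left(-8\right) \frac{1149}{3320} = - \frac{1149}{415}$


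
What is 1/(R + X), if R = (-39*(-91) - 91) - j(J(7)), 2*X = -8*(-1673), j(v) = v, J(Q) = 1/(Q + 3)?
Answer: 10/101499 ≈ 9.8523e-5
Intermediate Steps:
J(Q) = 1/(3 + Q)
X = 6692 (X = (-8*(-1673))/2 = (½)*13384 = 6692)
R = 34579/10 (R = (-39*(-91) - 91) - 1/(3 + 7) = (3549 - 91) - 1/10 = 3458 - 1*⅒ = 3458 - ⅒ = 34579/10 ≈ 3457.9)
1/(R + X) = 1/(34579/10 + 6692) = 1/(101499/10) = 10/101499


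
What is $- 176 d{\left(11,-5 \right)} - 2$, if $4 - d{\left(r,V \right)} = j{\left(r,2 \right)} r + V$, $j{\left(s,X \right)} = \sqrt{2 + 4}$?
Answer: $-1586 + 1936 \sqrt{6} \approx 3156.2$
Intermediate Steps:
$j{\left(s,X \right)} = \sqrt{6}$
$d{\left(r,V \right)} = 4 - V - r \sqrt{6}$ ($d{\left(r,V \right)} = 4 - \left(\sqrt{6} r + V\right) = 4 - \left(r \sqrt{6} + V\right) = 4 - \left(V + r \sqrt{6}\right) = 4 - V - r \sqrt{6}$)
$- 176 d{\left(11,-5 \right)} - 2 = - 176 \left(4 - -5 - 11 \sqrt{6}\right) - 2 = - 176 \left(4 + 5 - 11 \sqrt{6}\right) - 2 = - 176 \left(9 - 11 \sqrt{6}\right) - 2 = \left(-1584 + 1936 \sqrt{6}\right) - 2 = -1586 + 1936 \sqrt{6}$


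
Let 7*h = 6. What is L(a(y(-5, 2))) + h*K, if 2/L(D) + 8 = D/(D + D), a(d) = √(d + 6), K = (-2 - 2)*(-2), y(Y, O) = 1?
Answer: 692/105 ≈ 6.5905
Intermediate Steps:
h = 6/7 (h = (⅐)*6 = 6/7 ≈ 0.85714)
K = 8 (K = -4*(-2) = 8)
a(d) = √(6 + d)
L(D) = -4/15 (L(D) = 2/(-8 + D/(D + D)) = 2/(-8 + D/((2*D))) = 2/(-8 + (1/(2*D))*D) = 2/(-8 + ½) = 2/(-15/2) = 2*(-2/15) = -4/15)
L(a(y(-5, 2))) + h*K = -4/15 + (6/7)*8 = -4/15 + 48/7 = 692/105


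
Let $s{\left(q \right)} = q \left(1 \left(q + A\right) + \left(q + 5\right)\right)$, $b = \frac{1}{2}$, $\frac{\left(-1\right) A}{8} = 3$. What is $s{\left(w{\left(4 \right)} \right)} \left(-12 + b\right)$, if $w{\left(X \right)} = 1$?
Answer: $\frac{391}{2} \approx 195.5$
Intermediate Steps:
$A = -24$ ($A = \left(-8\right) 3 = -24$)
$b = \frac{1}{2} \approx 0.5$
$s{\left(q \right)} = q \left(-19 + 2 q\right)$ ($s{\left(q \right)} = q \left(1 \left(q - 24\right) + \left(q + 5\right)\right) = q \left(1 \left(-24 + q\right) + \left(5 + q\right)\right) = q \left(\left(-24 + q\right) + \left(5 + q\right)\right) = q \left(-19 + 2 q\right)$)
$s{\left(w{\left(4 \right)} \right)} \left(-12 + b\right) = 1 \left(-19 + 2 \cdot 1\right) \left(-12 + \frac{1}{2}\right) = 1 \left(-19 + 2\right) \left(- \frac{23}{2}\right) = 1 \left(-17\right) \left(- \frac{23}{2}\right) = \left(-17\right) \left(- \frac{23}{2}\right) = \frac{391}{2}$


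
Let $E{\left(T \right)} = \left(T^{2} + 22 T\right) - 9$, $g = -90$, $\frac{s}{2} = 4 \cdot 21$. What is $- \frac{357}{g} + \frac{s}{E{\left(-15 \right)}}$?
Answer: $\frac{1421}{570} \approx 2.493$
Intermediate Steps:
$s = 168$ ($s = 2 \cdot 4 \cdot 21 = 2 \cdot 84 = 168$)
$E{\left(T \right)} = -9 + T^{2} + 22 T$
$- \frac{357}{g} + \frac{s}{E{\left(-15 \right)}} = - \frac{357}{-90} + \frac{168}{-9 + \left(-15\right)^{2} + 22 \left(-15\right)} = \left(-357\right) \left(- \frac{1}{90}\right) + \frac{168}{-9 + 225 - 330} = \frac{119}{30} + \frac{168}{-114} = \frac{119}{30} + 168 \left(- \frac{1}{114}\right) = \frac{119}{30} - \frac{28}{19} = \frac{1421}{570}$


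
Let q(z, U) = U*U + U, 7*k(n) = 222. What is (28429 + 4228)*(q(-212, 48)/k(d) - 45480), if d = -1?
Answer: -54864282512/37 ≈ -1.4828e+9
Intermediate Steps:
k(n) = 222/7 (k(n) = (⅐)*222 = 222/7)
q(z, U) = U + U² (q(z, U) = U² + U = U + U²)
(28429 + 4228)*(q(-212, 48)/k(d) - 45480) = (28429 + 4228)*((48*(1 + 48))/(222/7) - 45480) = 32657*((48*49)*(7/222) - 45480) = 32657*(2352*(7/222) - 45480) = 32657*(2744/37 - 45480) = 32657*(-1680016/37) = -54864282512/37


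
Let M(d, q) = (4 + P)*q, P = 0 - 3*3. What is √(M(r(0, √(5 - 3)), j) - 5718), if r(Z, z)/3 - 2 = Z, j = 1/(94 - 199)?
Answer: I*√2521617/21 ≈ 75.617*I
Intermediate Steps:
P = -9 (P = 0 - 9 = -9)
j = -1/105 (j = 1/(-105) = -1/105 ≈ -0.0095238)
r(Z, z) = 6 + 3*Z
M(d, q) = -5*q (M(d, q) = (4 - 9)*q = -5*q)
√(M(r(0, √(5 - 3)), j) - 5718) = √(-5*(-1/105) - 5718) = √(1/21 - 5718) = √(-120077/21) = I*√2521617/21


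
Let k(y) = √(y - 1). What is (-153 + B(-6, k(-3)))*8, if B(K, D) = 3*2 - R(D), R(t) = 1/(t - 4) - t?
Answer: -5872/5 + 84*I/5 ≈ -1174.4 + 16.8*I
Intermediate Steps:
k(y) = √(-1 + y)
R(t) = 1/(-4 + t) - t
B(K, D) = 6 - (1 - D² + 4*D)/(-4 + D) (B(K, D) = 3*2 - (1 - D² + 4*D)/(-4 + D) = 6 - (1 - D² + 4*D)/(-4 + D))
(-153 + B(-6, k(-3)))*8 = (-153 + (-25 + (√(-1 - 3))² + 2*√(-1 - 3))/(-4 + √(-1 - 3)))*8 = (-153 + (-25 + (√(-4))² + 2*√(-4))/(-4 + √(-4)))*8 = (-153 + (-25 + (2*I)² + 2*(2*I))/(-4 + 2*I))*8 = (-153 + ((-4 - 2*I)/20)*(-25 - 4 + 4*I))*8 = (-153 + ((-4 - 2*I)/20)*(-29 + 4*I))*8 = (-153 + (-29 + 4*I)*(-4 - 2*I)/20)*8 = -1224 + 2*(-29 + 4*I)*(-4 - 2*I)/5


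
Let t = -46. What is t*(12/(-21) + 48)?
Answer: -15272/7 ≈ -2181.7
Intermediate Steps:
t*(12/(-21) + 48) = -46*(12/(-21) + 48) = -46*(12*(-1/21) + 48) = -46*(-4/7 + 48) = -46*332/7 = -15272/7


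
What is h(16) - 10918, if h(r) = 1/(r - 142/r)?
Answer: -622318/57 ≈ -10918.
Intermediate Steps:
h(16) - 10918 = 16/(-142 + 16²) - 10918 = 16/(-142 + 256) - 10918 = 16/114 - 10918 = 16*(1/114) - 10918 = 8/57 - 10918 = -622318/57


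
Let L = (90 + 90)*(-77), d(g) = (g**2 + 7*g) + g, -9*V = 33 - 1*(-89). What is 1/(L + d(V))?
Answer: -81/1116560 ≈ -7.2544e-5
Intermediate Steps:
V = -122/9 (V = -(33 - 1*(-89))/9 = -(33 + 89)/9 = -1/9*122 = -122/9 ≈ -13.556)
d(g) = g**2 + 8*g
L = -13860 (L = 180*(-77) = -13860)
1/(L + d(V)) = 1/(-13860 - 122*(8 - 122/9)/9) = 1/(-13860 - 122/9*(-50/9)) = 1/(-13860 + 6100/81) = 1/(-1116560/81) = -81/1116560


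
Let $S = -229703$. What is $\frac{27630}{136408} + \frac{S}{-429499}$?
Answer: $\frac{21600192097}{29293549796} \approx 0.73737$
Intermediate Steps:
$\frac{27630}{136408} + \frac{S}{-429499} = \frac{27630}{136408} - \frac{229703}{-429499} = 27630 \cdot \frac{1}{136408} - - \frac{229703}{429499} = \frac{13815}{68204} + \frac{229703}{429499} = \frac{21600192097}{29293549796}$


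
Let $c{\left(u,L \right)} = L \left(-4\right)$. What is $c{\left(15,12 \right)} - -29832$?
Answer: $29784$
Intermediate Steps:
$c{\left(u,L \right)} = - 4 L$
$c{\left(15,12 \right)} - -29832 = \left(-4\right) 12 - -29832 = -48 + 29832 = 29784$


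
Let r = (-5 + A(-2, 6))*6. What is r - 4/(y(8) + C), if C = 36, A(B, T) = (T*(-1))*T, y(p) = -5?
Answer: -7630/31 ≈ -246.13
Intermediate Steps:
A(B, T) = -T² (A(B, T) = (-T)*T = -T²)
r = -246 (r = (-5 - 1*6²)*6 = (-5 - 1*36)*6 = (-5 - 36)*6 = -41*6 = -246)
r - 4/(y(8) + C) = -246 - 4/(-5 + 36) = -246 - 4/31 = -7630/31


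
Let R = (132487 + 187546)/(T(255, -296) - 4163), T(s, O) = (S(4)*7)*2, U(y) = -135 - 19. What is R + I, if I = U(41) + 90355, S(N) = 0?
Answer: 375186730/4163 ≈ 90124.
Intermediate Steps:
U(y) = -154
T(s, O) = 0 (T(s, O) = (0*7)*2 = 0*2 = 0)
I = 90201 (I = -154 + 90355 = 90201)
R = -320033/4163 (R = (132487 + 187546)/(0 - 4163) = 320033/(-4163) = 320033*(-1/4163) = -320033/4163 ≈ -76.876)
R + I = -320033/4163 + 90201 = 375186730/4163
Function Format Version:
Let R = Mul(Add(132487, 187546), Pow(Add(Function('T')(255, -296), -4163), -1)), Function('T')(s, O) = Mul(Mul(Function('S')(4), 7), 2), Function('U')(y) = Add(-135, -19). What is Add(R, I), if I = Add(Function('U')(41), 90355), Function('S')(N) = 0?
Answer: Rational(375186730, 4163) ≈ 90124.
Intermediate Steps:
Function('U')(y) = -154
Function('T')(s, O) = 0 (Function('T')(s, O) = Mul(Mul(0, 7), 2) = Mul(0, 2) = 0)
I = 90201 (I = Add(-154, 90355) = 90201)
R = Rational(-320033, 4163) (R = Mul(Add(132487, 187546), Pow(Add(0, -4163), -1)) = Mul(320033, Pow(-4163, -1)) = Mul(320033, Rational(-1, 4163)) = Rational(-320033, 4163) ≈ -76.876)
Add(R, I) = Add(Rational(-320033, 4163), 90201) = Rational(375186730, 4163)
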